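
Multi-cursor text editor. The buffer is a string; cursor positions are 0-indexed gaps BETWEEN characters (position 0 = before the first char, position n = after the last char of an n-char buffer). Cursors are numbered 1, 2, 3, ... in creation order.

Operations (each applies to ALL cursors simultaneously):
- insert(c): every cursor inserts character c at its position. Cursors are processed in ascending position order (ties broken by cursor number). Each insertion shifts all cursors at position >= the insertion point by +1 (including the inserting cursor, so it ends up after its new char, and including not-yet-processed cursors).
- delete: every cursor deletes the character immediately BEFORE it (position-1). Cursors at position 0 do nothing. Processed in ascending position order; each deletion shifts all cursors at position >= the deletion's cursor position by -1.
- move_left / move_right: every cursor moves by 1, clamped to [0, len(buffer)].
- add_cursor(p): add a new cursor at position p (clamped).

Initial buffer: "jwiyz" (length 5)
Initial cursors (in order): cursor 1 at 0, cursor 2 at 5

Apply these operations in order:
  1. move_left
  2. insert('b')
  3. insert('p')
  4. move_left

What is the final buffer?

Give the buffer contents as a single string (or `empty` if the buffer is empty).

After op 1 (move_left): buffer="jwiyz" (len 5), cursors c1@0 c2@4, authorship .....
After op 2 (insert('b')): buffer="bjwiybz" (len 7), cursors c1@1 c2@6, authorship 1....2.
After op 3 (insert('p')): buffer="bpjwiybpz" (len 9), cursors c1@2 c2@8, authorship 11....22.
After op 4 (move_left): buffer="bpjwiybpz" (len 9), cursors c1@1 c2@7, authorship 11....22.

Answer: bpjwiybpz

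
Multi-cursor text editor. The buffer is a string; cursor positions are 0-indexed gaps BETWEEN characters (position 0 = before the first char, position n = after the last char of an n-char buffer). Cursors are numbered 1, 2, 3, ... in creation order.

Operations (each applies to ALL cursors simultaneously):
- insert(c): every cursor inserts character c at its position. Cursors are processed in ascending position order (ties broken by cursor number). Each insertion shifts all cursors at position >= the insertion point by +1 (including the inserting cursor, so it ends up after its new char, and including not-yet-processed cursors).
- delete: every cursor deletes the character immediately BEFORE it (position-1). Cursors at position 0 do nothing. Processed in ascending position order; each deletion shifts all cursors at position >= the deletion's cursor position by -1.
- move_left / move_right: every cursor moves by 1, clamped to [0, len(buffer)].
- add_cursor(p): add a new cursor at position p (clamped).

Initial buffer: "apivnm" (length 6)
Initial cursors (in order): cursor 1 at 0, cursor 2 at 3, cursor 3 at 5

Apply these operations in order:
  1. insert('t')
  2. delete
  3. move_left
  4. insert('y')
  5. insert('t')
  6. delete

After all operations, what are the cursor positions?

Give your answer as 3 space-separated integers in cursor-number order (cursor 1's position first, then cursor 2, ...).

After op 1 (insert('t')): buffer="tapitvntm" (len 9), cursors c1@1 c2@5 c3@8, authorship 1...2..3.
After op 2 (delete): buffer="apivnm" (len 6), cursors c1@0 c2@3 c3@5, authorship ......
After op 3 (move_left): buffer="apivnm" (len 6), cursors c1@0 c2@2 c3@4, authorship ......
After op 4 (insert('y')): buffer="yapyivynm" (len 9), cursors c1@1 c2@4 c3@7, authorship 1..2..3..
After op 5 (insert('t')): buffer="ytapytivytnm" (len 12), cursors c1@2 c2@6 c3@10, authorship 11..22..33..
After op 6 (delete): buffer="yapyivynm" (len 9), cursors c1@1 c2@4 c3@7, authorship 1..2..3..

Answer: 1 4 7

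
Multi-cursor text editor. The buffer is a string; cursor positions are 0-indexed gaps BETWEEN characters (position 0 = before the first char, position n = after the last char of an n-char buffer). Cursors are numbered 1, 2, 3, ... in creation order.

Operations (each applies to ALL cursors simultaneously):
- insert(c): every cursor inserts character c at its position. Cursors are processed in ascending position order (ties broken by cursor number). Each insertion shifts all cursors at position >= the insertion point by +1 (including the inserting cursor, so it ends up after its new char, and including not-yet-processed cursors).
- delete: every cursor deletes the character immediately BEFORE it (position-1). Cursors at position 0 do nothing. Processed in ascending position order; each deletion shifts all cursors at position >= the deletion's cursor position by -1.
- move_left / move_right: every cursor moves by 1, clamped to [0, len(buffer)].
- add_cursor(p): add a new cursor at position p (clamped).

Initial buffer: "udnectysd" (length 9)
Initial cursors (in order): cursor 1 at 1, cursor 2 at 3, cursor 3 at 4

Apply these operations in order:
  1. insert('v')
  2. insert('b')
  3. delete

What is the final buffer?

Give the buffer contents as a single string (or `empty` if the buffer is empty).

Answer: uvdnvevctysd

Derivation:
After op 1 (insert('v')): buffer="uvdnvevctysd" (len 12), cursors c1@2 c2@5 c3@7, authorship .1..2.3.....
After op 2 (insert('b')): buffer="uvbdnvbevbctysd" (len 15), cursors c1@3 c2@7 c3@10, authorship .11..22.33.....
After op 3 (delete): buffer="uvdnvevctysd" (len 12), cursors c1@2 c2@5 c3@7, authorship .1..2.3.....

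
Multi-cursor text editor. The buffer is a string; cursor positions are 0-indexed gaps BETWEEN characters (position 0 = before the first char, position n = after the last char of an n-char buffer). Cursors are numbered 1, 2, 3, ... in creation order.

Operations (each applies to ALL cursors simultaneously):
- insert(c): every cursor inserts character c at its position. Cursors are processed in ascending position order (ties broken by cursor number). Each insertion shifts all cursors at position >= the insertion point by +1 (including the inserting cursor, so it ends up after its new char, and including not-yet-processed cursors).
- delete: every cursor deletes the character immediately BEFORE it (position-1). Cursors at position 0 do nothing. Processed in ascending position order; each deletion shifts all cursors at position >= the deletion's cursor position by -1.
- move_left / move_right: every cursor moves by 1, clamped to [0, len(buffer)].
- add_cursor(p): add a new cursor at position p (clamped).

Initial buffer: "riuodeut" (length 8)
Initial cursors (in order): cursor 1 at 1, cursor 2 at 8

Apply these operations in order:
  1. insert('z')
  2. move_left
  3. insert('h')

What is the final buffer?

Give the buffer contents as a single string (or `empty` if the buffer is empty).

After op 1 (insert('z')): buffer="rziuodeutz" (len 10), cursors c1@2 c2@10, authorship .1.......2
After op 2 (move_left): buffer="rziuodeutz" (len 10), cursors c1@1 c2@9, authorship .1.......2
After op 3 (insert('h')): buffer="rhziuodeuthz" (len 12), cursors c1@2 c2@11, authorship .11.......22

Answer: rhziuodeuthz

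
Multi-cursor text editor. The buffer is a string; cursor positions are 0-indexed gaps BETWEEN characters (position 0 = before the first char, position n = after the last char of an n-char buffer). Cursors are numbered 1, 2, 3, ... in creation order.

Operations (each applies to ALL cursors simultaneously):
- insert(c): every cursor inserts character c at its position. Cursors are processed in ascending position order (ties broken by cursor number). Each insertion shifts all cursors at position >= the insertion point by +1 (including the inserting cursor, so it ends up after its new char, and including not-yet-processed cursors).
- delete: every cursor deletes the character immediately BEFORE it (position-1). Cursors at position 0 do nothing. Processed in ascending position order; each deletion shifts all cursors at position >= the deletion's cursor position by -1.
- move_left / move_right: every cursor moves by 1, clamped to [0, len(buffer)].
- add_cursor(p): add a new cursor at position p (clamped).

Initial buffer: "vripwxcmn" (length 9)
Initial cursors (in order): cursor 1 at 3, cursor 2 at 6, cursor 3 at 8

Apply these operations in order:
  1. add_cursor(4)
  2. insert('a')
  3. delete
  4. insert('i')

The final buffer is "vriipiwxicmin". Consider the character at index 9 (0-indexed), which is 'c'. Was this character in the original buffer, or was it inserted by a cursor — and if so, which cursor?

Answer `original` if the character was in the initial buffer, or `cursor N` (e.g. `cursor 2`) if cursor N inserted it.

Answer: original

Derivation:
After op 1 (add_cursor(4)): buffer="vripwxcmn" (len 9), cursors c1@3 c4@4 c2@6 c3@8, authorship .........
After op 2 (insert('a')): buffer="vriapawxacman" (len 13), cursors c1@4 c4@6 c2@9 c3@12, authorship ...1.4..2..3.
After op 3 (delete): buffer="vripwxcmn" (len 9), cursors c1@3 c4@4 c2@6 c3@8, authorship .........
After op 4 (insert('i')): buffer="vriipiwxicmin" (len 13), cursors c1@4 c4@6 c2@9 c3@12, authorship ...1.4..2..3.
Authorship (.=original, N=cursor N): . . . 1 . 4 . . 2 . . 3 .
Index 9: author = original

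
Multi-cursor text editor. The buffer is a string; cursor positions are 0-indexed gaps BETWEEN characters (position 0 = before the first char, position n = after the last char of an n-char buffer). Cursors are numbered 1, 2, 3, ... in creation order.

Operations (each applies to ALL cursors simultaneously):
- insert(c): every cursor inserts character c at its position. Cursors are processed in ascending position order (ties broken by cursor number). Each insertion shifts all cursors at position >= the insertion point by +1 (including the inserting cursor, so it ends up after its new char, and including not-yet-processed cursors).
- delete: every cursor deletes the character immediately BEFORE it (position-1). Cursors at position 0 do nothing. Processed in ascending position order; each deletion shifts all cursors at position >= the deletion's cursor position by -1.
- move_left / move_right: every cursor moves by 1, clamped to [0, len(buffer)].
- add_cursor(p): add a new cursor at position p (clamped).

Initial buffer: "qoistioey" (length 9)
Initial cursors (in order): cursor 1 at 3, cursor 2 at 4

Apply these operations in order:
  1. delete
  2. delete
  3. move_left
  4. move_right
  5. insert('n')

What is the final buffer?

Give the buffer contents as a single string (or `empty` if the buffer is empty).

Answer: tnnioey

Derivation:
After op 1 (delete): buffer="qotioey" (len 7), cursors c1@2 c2@2, authorship .......
After op 2 (delete): buffer="tioey" (len 5), cursors c1@0 c2@0, authorship .....
After op 3 (move_left): buffer="tioey" (len 5), cursors c1@0 c2@0, authorship .....
After op 4 (move_right): buffer="tioey" (len 5), cursors c1@1 c2@1, authorship .....
After op 5 (insert('n')): buffer="tnnioey" (len 7), cursors c1@3 c2@3, authorship .12....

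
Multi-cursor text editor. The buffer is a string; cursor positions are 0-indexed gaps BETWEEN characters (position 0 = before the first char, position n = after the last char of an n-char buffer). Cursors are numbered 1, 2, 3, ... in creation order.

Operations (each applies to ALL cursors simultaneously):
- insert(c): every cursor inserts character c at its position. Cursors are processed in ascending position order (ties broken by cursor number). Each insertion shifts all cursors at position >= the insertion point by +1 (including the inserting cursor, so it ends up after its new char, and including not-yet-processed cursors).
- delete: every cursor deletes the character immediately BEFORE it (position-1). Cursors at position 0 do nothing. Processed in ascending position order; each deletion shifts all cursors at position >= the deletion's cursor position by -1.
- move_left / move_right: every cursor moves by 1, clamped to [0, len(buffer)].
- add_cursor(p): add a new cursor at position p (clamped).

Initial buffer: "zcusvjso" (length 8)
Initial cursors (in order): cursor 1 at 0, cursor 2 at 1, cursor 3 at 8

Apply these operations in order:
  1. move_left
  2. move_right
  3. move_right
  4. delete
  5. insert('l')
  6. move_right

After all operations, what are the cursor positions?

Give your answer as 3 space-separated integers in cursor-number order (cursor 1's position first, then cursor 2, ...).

Answer: 3 3 8

Derivation:
After op 1 (move_left): buffer="zcusvjso" (len 8), cursors c1@0 c2@0 c3@7, authorship ........
After op 2 (move_right): buffer="zcusvjso" (len 8), cursors c1@1 c2@1 c3@8, authorship ........
After op 3 (move_right): buffer="zcusvjso" (len 8), cursors c1@2 c2@2 c3@8, authorship ........
After op 4 (delete): buffer="usvjs" (len 5), cursors c1@0 c2@0 c3@5, authorship .....
After op 5 (insert('l')): buffer="llusvjsl" (len 8), cursors c1@2 c2@2 c3@8, authorship 12.....3
After op 6 (move_right): buffer="llusvjsl" (len 8), cursors c1@3 c2@3 c3@8, authorship 12.....3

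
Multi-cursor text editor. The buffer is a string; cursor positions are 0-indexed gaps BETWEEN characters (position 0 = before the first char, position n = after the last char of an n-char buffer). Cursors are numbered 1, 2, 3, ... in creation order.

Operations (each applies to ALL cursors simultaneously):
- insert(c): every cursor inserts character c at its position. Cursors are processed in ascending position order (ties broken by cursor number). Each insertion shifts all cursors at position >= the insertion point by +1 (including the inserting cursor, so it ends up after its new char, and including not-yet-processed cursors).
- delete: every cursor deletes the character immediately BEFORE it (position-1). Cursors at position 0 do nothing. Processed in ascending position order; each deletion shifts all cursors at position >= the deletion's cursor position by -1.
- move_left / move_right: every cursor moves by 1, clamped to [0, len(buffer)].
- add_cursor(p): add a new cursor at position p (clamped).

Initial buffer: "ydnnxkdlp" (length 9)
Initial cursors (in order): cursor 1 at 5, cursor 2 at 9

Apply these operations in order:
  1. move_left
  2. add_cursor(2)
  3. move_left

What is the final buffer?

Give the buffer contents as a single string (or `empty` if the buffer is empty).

After op 1 (move_left): buffer="ydnnxkdlp" (len 9), cursors c1@4 c2@8, authorship .........
After op 2 (add_cursor(2)): buffer="ydnnxkdlp" (len 9), cursors c3@2 c1@4 c2@8, authorship .........
After op 3 (move_left): buffer="ydnnxkdlp" (len 9), cursors c3@1 c1@3 c2@7, authorship .........

Answer: ydnnxkdlp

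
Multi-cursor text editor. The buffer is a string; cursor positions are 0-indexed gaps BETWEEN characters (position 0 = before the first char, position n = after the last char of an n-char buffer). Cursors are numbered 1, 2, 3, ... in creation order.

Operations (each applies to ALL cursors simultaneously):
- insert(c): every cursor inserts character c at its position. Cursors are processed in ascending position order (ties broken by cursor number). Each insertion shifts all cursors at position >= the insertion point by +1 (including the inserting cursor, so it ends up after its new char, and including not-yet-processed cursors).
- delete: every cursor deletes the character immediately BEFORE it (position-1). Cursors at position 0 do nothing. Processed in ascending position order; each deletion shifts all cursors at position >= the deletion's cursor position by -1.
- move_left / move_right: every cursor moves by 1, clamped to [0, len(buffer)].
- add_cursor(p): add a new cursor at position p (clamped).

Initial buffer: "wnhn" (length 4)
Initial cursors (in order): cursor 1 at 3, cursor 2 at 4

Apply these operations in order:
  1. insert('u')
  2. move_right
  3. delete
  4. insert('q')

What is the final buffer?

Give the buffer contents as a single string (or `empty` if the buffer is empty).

Answer: wnhuqq

Derivation:
After op 1 (insert('u')): buffer="wnhunu" (len 6), cursors c1@4 c2@6, authorship ...1.2
After op 2 (move_right): buffer="wnhunu" (len 6), cursors c1@5 c2@6, authorship ...1.2
After op 3 (delete): buffer="wnhu" (len 4), cursors c1@4 c2@4, authorship ...1
After op 4 (insert('q')): buffer="wnhuqq" (len 6), cursors c1@6 c2@6, authorship ...112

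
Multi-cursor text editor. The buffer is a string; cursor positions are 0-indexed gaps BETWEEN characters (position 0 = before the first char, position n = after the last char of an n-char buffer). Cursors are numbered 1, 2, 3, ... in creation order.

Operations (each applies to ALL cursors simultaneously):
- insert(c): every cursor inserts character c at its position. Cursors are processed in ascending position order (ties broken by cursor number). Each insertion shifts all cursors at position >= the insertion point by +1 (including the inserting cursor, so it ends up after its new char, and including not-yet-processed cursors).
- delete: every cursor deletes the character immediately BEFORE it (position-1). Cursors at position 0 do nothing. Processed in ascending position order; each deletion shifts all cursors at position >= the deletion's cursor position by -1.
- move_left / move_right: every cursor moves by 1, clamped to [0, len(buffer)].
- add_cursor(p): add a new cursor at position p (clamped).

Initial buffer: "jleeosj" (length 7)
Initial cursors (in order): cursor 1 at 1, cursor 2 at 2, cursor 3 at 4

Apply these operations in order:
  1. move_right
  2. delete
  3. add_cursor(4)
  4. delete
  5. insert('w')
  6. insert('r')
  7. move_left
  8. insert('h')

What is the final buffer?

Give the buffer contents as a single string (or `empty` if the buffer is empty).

After op 1 (move_right): buffer="jleeosj" (len 7), cursors c1@2 c2@3 c3@5, authorship .......
After op 2 (delete): buffer="jesj" (len 4), cursors c1@1 c2@1 c3@2, authorship ....
After op 3 (add_cursor(4)): buffer="jesj" (len 4), cursors c1@1 c2@1 c3@2 c4@4, authorship ....
After op 4 (delete): buffer="s" (len 1), cursors c1@0 c2@0 c3@0 c4@1, authorship .
After op 5 (insert('w')): buffer="wwwsw" (len 5), cursors c1@3 c2@3 c3@3 c4@5, authorship 123.4
After op 6 (insert('r')): buffer="wwwrrrswr" (len 9), cursors c1@6 c2@6 c3@6 c4@9, authorship 123123.44
After op 7 (move_left): buffer="wwwrrrswr" (len 9), cursors c1@5 c2@5 c3@5 c4@8, authorship 123123.44
After op 8 (insert('h')): buffer="wwwrrhhhrswhr" (len 13), cursors c1@8 c2@8 c3@8 c4@12, authorship 123121233.444

Answer: wwwrrhhhrswhr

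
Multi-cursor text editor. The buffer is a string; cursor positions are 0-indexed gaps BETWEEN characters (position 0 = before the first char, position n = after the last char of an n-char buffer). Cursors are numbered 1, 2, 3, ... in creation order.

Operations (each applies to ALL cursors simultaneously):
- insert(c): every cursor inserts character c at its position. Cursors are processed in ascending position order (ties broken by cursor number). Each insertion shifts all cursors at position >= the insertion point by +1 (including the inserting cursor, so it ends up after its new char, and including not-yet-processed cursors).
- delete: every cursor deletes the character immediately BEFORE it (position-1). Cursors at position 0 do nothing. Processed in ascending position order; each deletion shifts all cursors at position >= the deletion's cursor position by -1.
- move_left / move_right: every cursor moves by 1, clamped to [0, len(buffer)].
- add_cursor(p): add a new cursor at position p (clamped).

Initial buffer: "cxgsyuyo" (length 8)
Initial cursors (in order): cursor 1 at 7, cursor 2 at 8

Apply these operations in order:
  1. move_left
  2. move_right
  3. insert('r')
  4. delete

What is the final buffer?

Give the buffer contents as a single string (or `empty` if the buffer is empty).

Answer: cxgsyuyo

Derivation:
After op 1 (move_left): buffer="cxgsyuyo" (len 8), cursors c1@6 c2@7, authorship ........
After op 2 (move_right): buffer="cxgsyuyo" (len 8), cursors c1@7 c2@8, authorship ........
After op 3 (insert('r')): buffer="cxgsyuyror" (len 10), cursors c1@8 c2@10, authorship .......1.2
After op 4 (delete): buffer="cxgsyuyo" (len 8), cursors c1@7 c2@8, authorship ........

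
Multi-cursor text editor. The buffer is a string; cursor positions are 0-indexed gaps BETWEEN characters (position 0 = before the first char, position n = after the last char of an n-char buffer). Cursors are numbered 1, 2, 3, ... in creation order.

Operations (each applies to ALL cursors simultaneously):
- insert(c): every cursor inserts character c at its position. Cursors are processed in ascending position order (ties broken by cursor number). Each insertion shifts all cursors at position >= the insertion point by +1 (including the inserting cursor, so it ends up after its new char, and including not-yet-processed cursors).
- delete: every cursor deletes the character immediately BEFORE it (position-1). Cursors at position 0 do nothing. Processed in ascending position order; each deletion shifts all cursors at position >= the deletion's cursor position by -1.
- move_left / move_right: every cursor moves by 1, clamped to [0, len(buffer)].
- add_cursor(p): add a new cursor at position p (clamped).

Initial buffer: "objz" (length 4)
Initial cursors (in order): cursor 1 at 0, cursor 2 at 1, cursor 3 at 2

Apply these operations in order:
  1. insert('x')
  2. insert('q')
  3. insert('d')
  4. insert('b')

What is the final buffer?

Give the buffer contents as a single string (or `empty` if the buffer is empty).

After op 1 (insert('x')): buffer="xoxbxjz" (len 7), cursors c1@1 c2@3 c3@5, authorship 1.2.3..
After op 2 (insert('q')): buffer="xqoxqbxqjz" (len 10), cursors c1@2 c2@5 c3@8, authorship 11.22.33..
After op 3 (insert('d')): buffer="xqdoxqdbxqdjz" (len 13), cursors c1@3 c2@7 c3@11, authorship 111.222.333..
After op 4 (insert('b')): buffer="xqdboxqdbbxqdbjz" (len 16), cursors c1@4 c2@9 c3@14, authorship 1111.2222.3333..

Answer: xqdboxqdbbxqdbjz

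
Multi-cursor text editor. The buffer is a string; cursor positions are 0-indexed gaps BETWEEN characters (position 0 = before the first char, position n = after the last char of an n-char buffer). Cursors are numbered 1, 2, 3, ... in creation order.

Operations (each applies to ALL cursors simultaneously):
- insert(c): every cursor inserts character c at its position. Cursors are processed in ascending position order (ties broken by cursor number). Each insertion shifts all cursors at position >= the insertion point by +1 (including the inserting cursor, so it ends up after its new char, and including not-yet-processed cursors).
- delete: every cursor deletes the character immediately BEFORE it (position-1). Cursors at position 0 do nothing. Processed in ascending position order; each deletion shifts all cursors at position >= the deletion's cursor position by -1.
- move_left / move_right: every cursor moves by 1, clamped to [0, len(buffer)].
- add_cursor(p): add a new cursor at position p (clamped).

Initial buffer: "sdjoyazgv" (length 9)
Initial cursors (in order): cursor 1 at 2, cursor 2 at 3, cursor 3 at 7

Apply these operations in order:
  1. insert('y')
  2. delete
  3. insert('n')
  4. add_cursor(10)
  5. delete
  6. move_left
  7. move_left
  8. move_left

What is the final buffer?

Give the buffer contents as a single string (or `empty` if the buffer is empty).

Answer: sdjoyagv

Derivation:
After op 1 (insert('y')): buffer="sdyjyoyazygv" (len 12), cursors c1@3 c2@5 c3@10, authorship ..1.2....3..
After op 2 (delete): buffer="sdjoyazgv" (len 9), cursors c1@2 c2@3 c3@7, authorship .........
After op 3 (insert('n')): buffer="sdnjnoyazngv" (len 12), cursors c1@3 c2@5 c3@10, authorship ..1.2....3..
After op 4 (add_cursor(10)): buffer="sdnjnoyazngv" (len 12), cursors c1@3 c2@5 c3@10 c4@10, authorship ..1.2....3..
After op 5 (delete): buffer="sdjoyagv" (len 8), cursors c1@2 c2@3 c3@6 c4@6, authorship ........
After op 6 (move_left): buffer="sdjoyagv" (len 8), cursors c1@1 c2@2 c3@5 c4@5, authorship ........
After op 7 (move_left): buffer="sdjoyagv" (len 8), cursors c1@0 c2@1 c3@4 c4@4, authorship ........
After op 8 (move_left): buffer="sdjoyagv" (len 8), cursors c1@0 c2@0 c3@3 c4@3, authorship ........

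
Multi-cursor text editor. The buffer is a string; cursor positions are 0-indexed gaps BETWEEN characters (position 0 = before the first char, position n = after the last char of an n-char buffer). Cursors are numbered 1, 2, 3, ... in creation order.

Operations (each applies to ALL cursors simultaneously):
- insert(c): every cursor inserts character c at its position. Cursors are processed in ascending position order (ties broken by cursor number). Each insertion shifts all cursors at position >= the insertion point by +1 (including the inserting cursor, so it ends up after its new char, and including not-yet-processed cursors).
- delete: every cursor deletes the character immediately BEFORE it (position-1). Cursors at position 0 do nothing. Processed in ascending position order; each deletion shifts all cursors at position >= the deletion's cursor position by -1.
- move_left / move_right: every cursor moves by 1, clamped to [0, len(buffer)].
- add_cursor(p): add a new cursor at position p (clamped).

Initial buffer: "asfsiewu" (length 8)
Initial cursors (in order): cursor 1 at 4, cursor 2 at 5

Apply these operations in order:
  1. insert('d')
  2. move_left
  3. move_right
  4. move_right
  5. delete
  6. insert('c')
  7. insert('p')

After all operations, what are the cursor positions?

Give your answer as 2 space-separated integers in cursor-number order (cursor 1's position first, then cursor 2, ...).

After op 1 (insert('d')): buffer="asfsdidewu" (len 10), cursors c1@5 c2@7, authorship ....1.2...
After op 2 (move_left): buffer="asfsdidewu" (len 10), cursors c1@4 c2@6, authorship ....1.2...
After op 3 (move_right): buffer="asfsdidewu" (len 10), cursors c1@5 c2@7, authorship ....1.2...
After op 4 (move_right): buffer="asfsdidewu" (len 10), cursors c1@6 c2@8, authorship ....1.2...
After op 5 (delete): buffer="asfsddwu" (len 8), cursors c1@5 c2@6, authorship ....12..
After op 6 (insert('c')): buffer="asfsdcdcwu" (len 10), cursors c1@6 c2@8, authorship ....1122..
After op 7 (insert('p')): buffer="asfsdcpdcpwu" (len 12), cursors c1@7 c2@10, authorship ....111222..

Answer: 7 10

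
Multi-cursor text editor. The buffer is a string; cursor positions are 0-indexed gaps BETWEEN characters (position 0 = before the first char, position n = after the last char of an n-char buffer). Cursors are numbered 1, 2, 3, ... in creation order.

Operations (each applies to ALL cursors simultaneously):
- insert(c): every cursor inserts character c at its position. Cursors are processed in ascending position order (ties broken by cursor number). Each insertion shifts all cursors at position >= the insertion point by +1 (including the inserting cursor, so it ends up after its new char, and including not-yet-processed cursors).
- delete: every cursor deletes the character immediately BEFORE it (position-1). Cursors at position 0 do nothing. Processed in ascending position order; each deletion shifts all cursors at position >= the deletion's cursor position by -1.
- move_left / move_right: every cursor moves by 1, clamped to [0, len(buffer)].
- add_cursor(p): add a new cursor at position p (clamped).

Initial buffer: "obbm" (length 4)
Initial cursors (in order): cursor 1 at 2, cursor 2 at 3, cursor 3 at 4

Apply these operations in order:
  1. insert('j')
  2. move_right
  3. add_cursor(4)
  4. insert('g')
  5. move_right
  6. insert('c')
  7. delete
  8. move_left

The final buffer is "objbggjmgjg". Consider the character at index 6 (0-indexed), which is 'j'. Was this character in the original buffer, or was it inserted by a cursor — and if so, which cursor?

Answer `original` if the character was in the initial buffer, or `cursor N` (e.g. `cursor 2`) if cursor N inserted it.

After op 1 (insert('j')): buffer="objbjmj" (len 7), cursors c1@3 c2@5 c3@7, authorship ..1.2.3
After op 2 (move_right): buffer="objbjmj" (len 7), cursors c1@4 c2@6 c3@7, authorship ..1.2.3
After op 3 (add_cursor(4)): buffer="objbjmj" (len 7), cursors c1@4 c4@4 c2@6 c3@7, authorship ..1.2.3
After op 4 (insert('g')): buffer="objbggjmgjg" (len 11), cursors c1@6 c4@6 c2@9 c3@11, authorship ..1.142.233
After op 5 (move_right): buffer="objbggjmgjg" (len 11), cursors c1@7 c4@7 c2@10 c3@11, authorship ..1.142.233
After op 6 (insert('c')): buffer="objbggjccmgjcgc" (len 15), cursors c1@9 c4@9 c2@13 c3@15, authorship ..1.14214.23233
After op 7 (delete): buffer="objbggjmgjg" (len 11), cursors c1@7 c4@7 c2@10 c3@11, authorship ..1.142.233
After op 8 (move_left): buffer="objbggjmgjg" (len 11), cursors c1@6 c4@6 c2@9 c3@10, authorship ..1.142.233
Authorship (.=original, N=cursor N): . . 1 . 1 4 2 . 2 3 3
Index 6: author = 2

Answer: cursor 2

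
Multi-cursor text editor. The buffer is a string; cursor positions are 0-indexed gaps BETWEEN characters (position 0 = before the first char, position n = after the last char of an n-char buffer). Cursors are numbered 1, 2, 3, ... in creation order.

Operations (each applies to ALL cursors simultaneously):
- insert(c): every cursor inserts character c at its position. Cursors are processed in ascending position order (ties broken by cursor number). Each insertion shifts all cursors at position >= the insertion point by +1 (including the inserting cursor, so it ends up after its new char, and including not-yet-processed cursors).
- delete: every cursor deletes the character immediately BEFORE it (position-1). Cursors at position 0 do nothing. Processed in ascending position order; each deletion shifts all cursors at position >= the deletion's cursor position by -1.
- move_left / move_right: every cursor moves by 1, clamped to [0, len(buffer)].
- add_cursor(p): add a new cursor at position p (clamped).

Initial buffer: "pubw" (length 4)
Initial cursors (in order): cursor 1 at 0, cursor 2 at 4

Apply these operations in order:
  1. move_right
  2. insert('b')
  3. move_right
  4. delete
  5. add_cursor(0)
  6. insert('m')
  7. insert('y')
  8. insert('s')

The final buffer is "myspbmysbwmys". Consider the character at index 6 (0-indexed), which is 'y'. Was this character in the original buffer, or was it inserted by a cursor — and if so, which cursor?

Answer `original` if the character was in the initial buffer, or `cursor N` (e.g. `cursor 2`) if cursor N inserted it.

After op 1 (move_right): buffer="pubw" (len 4), cursors c1@1 c2@4, authorship ....
After op 2 (insert('b')): buffer="pbubwb" (len 6), cursors c1@2 c2@6, authorship .1...2
After op 3 (move_right): buffer="pbubwb" (len 6), cursors c1@3 c2@6, authorship .1...2
After op 4 (delete): buffer="pbbw" (len 4), cursors c1@2 c2@4, authorship .1..
After op 5 (add_cursor(0)): buffer="pbbw" (len 4), cursors c3@0 c1@2 c2@4, authorship .1..
After op 6 (insert('m')): buffer="mpbmbwm" (len 7), cursors c3@1 c1@4 c2@7, authorship 3.11..2
After op 7 (insert('y')): buffer="mypbmybwmy" (len 10), cursors c3@2 c1@6 c2@10, authorship 33.111..22
After op 8 (insert('s')): buffer="myspbmysbwmys" (len 13), cursors c3@3 c1@8 c2@13, authorship 333.1111..222
Authorship (.=original, N=cursor N): 3 3 3 . 1 1 1 1 . . 2 2 2
Index 6: author = 1

Answer: cursor 1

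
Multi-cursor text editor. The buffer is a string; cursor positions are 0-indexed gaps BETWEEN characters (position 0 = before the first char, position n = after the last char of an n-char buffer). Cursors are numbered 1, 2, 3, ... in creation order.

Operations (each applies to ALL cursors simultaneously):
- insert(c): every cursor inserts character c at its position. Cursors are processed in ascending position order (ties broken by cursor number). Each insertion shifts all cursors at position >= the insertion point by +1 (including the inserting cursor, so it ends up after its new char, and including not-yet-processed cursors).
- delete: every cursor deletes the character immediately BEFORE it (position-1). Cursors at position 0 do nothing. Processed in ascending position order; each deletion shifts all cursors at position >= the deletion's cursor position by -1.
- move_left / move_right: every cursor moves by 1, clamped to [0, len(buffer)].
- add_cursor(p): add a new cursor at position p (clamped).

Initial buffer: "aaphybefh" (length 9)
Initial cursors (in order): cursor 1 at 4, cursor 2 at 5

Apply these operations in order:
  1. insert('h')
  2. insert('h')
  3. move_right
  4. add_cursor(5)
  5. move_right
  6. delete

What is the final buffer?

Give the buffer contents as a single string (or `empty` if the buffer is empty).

Answer: aaphhyhbfh

Derivation:
After op 1 (insert('h')): buffer="aaphhyhbefh" (len 11), cursors c1@5 c2@7, authorship ....1.2....
After op 2 (insert('h')): buffer="aaphhhyhhbefh" (len 13), cursors c1@6 c2@9, authorship ....11.22....
After op 3 (move_right): buffer="aaphhhyhhbefh" (len 13), cursors c1@7 c2@10, authorship ....11.22....
After op 4 (add_cursor(5)): buffer="aaphhhyhhbefh" (len 13), cursors c3@5 c1@7 c2@10, authorship ....11.22....
After op 5 (move_right): buffer="aaphhhyhhbefh" (len 13), cursors c3@6 c1@8 c2@11, authorship ....11.22....
After op 6 (delete): buffer="aaphhyhbfh" (len 10), cursors c3@5 c1@6 c2@8, authorship ....1.2...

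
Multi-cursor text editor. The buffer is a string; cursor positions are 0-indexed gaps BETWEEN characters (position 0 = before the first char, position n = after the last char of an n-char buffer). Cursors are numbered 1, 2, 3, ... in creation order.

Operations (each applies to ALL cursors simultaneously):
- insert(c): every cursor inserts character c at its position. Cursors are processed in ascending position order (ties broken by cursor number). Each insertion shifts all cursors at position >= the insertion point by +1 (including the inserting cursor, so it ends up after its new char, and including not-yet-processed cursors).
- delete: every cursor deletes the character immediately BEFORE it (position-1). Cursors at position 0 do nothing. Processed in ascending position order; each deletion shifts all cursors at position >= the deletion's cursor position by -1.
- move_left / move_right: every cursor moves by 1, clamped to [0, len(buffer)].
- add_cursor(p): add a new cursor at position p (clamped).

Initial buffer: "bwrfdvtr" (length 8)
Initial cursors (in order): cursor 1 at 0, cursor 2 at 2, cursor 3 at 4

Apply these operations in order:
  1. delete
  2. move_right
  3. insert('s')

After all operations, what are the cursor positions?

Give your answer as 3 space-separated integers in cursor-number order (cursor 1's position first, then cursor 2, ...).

After op 1 (delete): buffer="brdvtr" (len 6), cursors c1@0 c2@1 c3@2, authorship ......
After op 2 (move_right): buffer="brdvtr" (len 6), cursors c1@1 c2@2 c3@3, authorship ......
After op 3 (insert('s')): buffer="bsrsdsvtr" (len 9), cursors c1@2 c2@4 c3@6, authorship .1.2.3...

Answer: 2 4 6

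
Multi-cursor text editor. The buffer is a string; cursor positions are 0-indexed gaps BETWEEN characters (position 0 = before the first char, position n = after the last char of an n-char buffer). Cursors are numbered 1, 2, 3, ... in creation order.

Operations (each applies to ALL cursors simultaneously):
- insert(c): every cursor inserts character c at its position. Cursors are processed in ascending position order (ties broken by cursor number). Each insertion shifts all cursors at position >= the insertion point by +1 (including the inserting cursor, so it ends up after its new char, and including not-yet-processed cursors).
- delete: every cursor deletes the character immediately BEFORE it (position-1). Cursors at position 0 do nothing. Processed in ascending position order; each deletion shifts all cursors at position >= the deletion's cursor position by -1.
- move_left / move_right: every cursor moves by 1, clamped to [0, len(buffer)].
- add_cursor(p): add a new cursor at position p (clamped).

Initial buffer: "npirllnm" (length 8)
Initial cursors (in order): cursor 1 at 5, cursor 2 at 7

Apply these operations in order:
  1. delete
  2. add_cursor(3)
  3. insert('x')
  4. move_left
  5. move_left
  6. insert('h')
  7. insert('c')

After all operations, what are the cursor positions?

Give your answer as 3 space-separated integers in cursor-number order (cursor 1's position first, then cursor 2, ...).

Answer: 8 12 4

Derivation:
After op 1 (delete): buffer="npirlm" (len 6), cursors c1@4 c2@5, authorship ......
After op 2 (add_cursor(3)): buffer="npirlm" (len 6), cursors c3@3 c1@4 c2@5, authorship ......
After op 3 (insert('x')): buffer="npixrxlxm" (len 9), cursors c3@4 c1@6 c2@8, authorship ...3.1.2.
After op 4 (move_left): buffer="npixrxlxm" (len 9), cursors c3@3 c1@5 c2@7, authorship ...3.1.2.
After op 5 (move_left): buffer="npixrxlxm" (len 9), cursors c3@2 c1@4 c2@6, authorship ...3.1.2.
After op 6 (insert('h')): buffer="nphixhrxhlxm" (len 12), cursors c3@3 c1@6 c2@9, authorship ..3.31.12.2.
After op 7 (insert('c')): buffer="nphcixhcrxhclxm" (len 15), cursors c3@4 c1@8 c2@12, authorship ..33.311.122.2.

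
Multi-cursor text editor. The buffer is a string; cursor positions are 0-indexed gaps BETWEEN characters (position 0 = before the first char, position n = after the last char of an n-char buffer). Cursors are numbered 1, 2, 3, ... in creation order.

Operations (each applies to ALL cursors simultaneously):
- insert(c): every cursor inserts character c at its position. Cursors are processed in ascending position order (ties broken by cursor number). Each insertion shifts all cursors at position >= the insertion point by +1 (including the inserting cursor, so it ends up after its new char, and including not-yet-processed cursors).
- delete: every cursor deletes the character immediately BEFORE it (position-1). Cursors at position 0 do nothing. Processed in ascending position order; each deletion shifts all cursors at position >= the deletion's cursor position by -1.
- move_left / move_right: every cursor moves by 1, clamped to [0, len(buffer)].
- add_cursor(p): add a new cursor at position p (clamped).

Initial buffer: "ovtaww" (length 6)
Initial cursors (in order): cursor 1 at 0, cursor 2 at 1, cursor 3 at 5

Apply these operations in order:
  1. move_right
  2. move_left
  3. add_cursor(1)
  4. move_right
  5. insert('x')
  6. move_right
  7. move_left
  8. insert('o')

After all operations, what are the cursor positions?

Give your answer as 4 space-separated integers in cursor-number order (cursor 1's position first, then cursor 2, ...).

After op 1 (move_right): buffer="ovtaww" (len 6), cursors c1@1 c2@2 c3@6, authorship ......
After op 2 (move_left): buffer="ovtaww" (len 6), cursors c1@0 c2@1 c3@5, authorship ......
After op 3 (add_cursor(1)): buffer="ovtaww" (len 6), cursors c1@0 c2@1 c4@1 c3@5, authorship ......
After op 4 (move_right): buffer="ovtaww" (len 6), cursors c1@1 c2@2 c4@2 c3@6, authorship ......
After op 5 (insert('x')): buffer="oxvxxtawwx" (len 10), cursors c1@2 c2@5 c4@5 c3@10, authorship .1.24....3
After op 6 (move_right): buffer="oxvxxtawwx" (len 10), cursors c1@3 c2@6 c4@6 c3@10, authorship .1.24....3
After op 7 (move_left): buffer="oxvxxtawwx" (len 10), cursors c1@2 c2@5 c4@5 c3@9, authorship .1.24....3
After op 8 (insert('o')): buffer="oxovxxootawwox" (len 14), cursors c1@3 c2@8 c4@8 c3@13, authorship .11.2424....33

Answer: 3 8 13 8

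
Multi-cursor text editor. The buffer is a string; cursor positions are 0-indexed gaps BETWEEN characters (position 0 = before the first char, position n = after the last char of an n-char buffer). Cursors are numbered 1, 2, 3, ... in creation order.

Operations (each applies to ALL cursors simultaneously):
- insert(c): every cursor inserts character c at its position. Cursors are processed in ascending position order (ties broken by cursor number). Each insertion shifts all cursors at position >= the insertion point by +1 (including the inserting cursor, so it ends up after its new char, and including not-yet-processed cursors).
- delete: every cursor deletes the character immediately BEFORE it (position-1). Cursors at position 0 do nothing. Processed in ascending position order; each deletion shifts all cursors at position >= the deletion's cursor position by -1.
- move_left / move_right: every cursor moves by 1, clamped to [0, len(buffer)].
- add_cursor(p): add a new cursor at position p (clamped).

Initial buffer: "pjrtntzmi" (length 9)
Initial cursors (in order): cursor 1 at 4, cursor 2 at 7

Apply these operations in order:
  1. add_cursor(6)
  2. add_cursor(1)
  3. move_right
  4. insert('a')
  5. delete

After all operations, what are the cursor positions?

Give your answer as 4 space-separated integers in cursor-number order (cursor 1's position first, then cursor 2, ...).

After op 1 (add_cursor(6)): buffer="pjrtntzmi" (len 9), cursors c1@4 c3@6 c2@7, authorship .........
After op 2 (add_cursor(1)): buffer="pjrtntzmi" (len 9), cursors c4@1 c1@4 c3@6 c2@7, authorship .........
After op 3 (move_right): buffer="pjrtntzmi" (len 9), cursors c4@2 c1@5 c3@7 c2@8, authorship .........
After op 4 (insert('a')): buffer="pjartnatzamai" (len 13), cursors c4@3 c1@7 c3@10 c2@12, authorship ..4...1..3.2.
After op 5 (delete): buffer="pjrtntzmi" (len 9), cursors c4@2 c1@5 c3@7 c2@8, authorship .........

Answer: 5 8 7 2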